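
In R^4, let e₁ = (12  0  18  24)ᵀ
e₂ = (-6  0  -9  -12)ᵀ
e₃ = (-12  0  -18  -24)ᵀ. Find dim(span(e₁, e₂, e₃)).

1

Row-reduce the 3×4 matrix with these as rows.
Reduction leaves 1 leading entry, giving rank 1.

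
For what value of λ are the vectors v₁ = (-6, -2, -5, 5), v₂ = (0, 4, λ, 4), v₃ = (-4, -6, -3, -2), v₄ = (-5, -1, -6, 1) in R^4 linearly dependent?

λ = -6/11

Dependence holds iff the 4×4 matrix [v₁ v₂ v₃ v₄] is singular.
Expanding, det = 110*λ + 60.
Setting this to zero gives λ = -6/11.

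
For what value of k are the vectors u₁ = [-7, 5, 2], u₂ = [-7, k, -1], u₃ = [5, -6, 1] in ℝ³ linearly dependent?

Place the vectors as rows of a 3×3 matrix; dependence ⇔ determinant zero.
Cofactor expansion gives det = 136 - 17*k.
This vanishes exactly when k = 8.

k = 8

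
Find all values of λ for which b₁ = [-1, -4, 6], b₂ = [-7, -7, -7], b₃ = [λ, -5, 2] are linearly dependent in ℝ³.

λ = -29/10

Dependence holds iff the 3×3 matrix [b₁ b₂ b₃] is singular.
Expanding, det = 70*λ + 203.
This vanishes exactly when λ = -29/10.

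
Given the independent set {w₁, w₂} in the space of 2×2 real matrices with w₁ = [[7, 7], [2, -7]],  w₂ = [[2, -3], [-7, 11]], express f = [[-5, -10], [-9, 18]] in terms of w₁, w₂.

Take coordinate vectors relative to {E₁₁, E₁₂, E₂₁, E₂₂}.
Set up the augmented matrix [w₁ | w₂ | f] and row-reduce.
Row-reducing the augmented matrix gives the unique coefficients (a₁, a₂) = (-1, 1).

f = -w₁ + w₂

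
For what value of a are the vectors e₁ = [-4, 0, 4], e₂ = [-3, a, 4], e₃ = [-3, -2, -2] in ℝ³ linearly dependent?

Place the vectors as rows of a 3×3 matrix; dependence ⇔ determinant zero.
The determinant works out to 20*a - 8.
Setting this to zero gives a = 2/5.

a = 2/5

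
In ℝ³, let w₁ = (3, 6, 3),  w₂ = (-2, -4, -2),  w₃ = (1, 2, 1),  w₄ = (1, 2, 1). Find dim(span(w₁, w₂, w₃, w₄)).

Form the matrix with w₁, w₂, w₃, w₄ as columns and reduce.
The echelon form has 1 nonzero row, so the rank is 1.
(With 4 elements in a 3-dimensional space the rank is at most 3.)

1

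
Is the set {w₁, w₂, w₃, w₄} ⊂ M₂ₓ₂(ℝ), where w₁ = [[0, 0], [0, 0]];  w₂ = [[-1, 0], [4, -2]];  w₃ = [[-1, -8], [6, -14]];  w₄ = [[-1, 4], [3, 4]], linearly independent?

linearly dependent

Take coordinates with respect to the standard basis {E₁₁, E₁₂, E₂₁, E₂₂}.
One of the vectors is the zero vector, so the set is linearly dependent.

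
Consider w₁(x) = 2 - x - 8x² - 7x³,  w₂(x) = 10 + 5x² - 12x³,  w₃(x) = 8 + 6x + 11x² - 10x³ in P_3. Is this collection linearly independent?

Take coordinates with respect to the standard basis {1, x, …, x³}.
Place the vectors as rows of a 3×4 matrix and reduce to echelon form.
The reduction yields 3 nonzero rows, so the rank is 3.
Since rank = 3 (the number of vectors), the set is linearly independent.

linearly independent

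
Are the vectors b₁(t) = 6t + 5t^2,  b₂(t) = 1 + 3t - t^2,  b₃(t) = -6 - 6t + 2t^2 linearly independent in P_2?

Write each element as a coordinate vector in ℝ³ using {1, t, t^2}.
Place the vectors as rows of a 3×3 matrix and reduce to echelon form.
The reduction yields 3 nonzero rows, so the rank is 3.
Since rank = 3 (the number of vectors), the set is linearly independent.

linearly independent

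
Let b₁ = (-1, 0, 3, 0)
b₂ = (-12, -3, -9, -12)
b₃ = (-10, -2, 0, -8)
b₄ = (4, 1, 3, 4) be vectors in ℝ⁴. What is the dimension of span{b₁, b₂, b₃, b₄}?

2

Put the 4×4 matrix [b₁|b₂|b₃|b₄] into echelon form.
Exactly 2 pivots survive; hence the rank is 2.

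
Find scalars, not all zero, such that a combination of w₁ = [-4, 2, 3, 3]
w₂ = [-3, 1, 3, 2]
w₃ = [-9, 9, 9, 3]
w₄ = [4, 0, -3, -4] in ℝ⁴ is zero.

Set up α₁w₁ + … + α₄w₄ = 0 and solve the homogeneous system.
A generator of the null space is (3, 3, -1, 3).

3w₁ + 3w₂ - w₃ + 3w₄ = 0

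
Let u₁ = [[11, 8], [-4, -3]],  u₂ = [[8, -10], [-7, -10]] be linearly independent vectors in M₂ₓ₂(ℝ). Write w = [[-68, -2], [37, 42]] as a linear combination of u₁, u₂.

Take coordinate vectors relative to {E₁₁, E₁₂, E₂₁, E₂₂}.
Set up the augmented matrix [u₁ | u₂ | w] and row-reduce.
The system has the unique solution (α₁, α₂) = (-4, -3).

w = -4u₁ - 3u₂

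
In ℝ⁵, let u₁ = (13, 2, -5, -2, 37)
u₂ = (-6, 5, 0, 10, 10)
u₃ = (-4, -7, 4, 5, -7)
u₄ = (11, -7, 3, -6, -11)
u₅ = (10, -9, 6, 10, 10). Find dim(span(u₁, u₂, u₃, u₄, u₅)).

dim = 4

Form the matrix with u₁, u₂, u₃, u₄, u₅ as columns and reduce.
Reduction leaves 4 leading entries, giving rank 4.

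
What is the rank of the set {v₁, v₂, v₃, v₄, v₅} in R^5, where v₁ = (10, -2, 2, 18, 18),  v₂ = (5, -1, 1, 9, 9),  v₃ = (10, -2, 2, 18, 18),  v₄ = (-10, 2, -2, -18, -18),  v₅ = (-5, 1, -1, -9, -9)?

Form the matrix with v₁, v₂, v₃, v₄, v₅ as columns and reduce.
Exactly 1 pivot survives; hence the rank is 1.

1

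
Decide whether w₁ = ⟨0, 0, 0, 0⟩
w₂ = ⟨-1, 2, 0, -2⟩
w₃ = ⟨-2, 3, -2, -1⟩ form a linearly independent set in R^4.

One of the vectors is the zero vector, so the set is linearly dependent.

linearly dependent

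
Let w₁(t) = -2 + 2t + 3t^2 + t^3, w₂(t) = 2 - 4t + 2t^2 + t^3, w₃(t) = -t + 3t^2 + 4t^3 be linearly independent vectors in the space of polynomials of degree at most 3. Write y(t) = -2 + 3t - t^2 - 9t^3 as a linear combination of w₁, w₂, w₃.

Work in coordinates with respect to the standard basis {1, t, …, t^3}.
Set up the augmented matrix [w₁ | w₂ | w₃ | y] and row-reduce.
Row-reducing the augmented matrix gives the unique coefficients (α₁, α₂, α₃) = (2, 1, -3).

y = 2w₁ + w₂ - 3w₃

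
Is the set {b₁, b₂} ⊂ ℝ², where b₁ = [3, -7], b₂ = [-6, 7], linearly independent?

linearly independent

The matrix [b₁|b₂] has determinant -21.
A nonzero determinant means the columns are linearly independent.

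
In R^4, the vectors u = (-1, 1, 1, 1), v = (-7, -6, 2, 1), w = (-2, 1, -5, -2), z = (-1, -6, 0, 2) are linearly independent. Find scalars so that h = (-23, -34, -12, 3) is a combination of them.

Write h = c₁u + … + c₄z and equate components.
Back-substitution yields (c₁, …, c₄) = (-1, 2, 3, 4).

h = -u + 2v + 3w + 4z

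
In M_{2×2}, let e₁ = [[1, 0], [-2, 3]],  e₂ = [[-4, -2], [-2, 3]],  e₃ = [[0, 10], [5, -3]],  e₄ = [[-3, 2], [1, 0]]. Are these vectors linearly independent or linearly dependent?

linearly dependent

Write each element as a coordinate vector in ℝ⁴ using {E₁₁, E₁₂, E₂₁, E₂₂}.
Place the vectors as rows of a 4×4 matrix and reduce to echelon form.
The reduction yields 3 nonzero rows, so the rank is 3.
Since rank 3 < 4, the set is linearly dependent.
Indeed e₁ - 2e₂ - e₃ + 3e₄ = 0.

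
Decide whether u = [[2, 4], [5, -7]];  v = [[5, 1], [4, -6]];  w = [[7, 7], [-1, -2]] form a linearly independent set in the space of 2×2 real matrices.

linearly independent

Write each element as a coordinate vector in ℝ⁴ using {E₁₁, E₁₂, E₂₁, E₂₂}.
Row-reduce the matrix whose columns are u, v, w.
The reduction yields 3 nonzero rows, so the rank is 3.
Since rank = 3 (the number of vectors), the set is linearly independent.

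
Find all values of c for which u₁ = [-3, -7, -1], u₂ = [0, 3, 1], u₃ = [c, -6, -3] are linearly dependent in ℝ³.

Dependence holds iff the 3×3 matrix [u₁ u₂ u₃] is singular.
Expanding, det = 9 - 4*c.
Setting this to zero gives c = 9/4.

c = 9/4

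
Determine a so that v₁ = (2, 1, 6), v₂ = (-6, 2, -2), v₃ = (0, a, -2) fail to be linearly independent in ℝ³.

The vectors are dependent exactly when the determinant of the matrix with rows v₁, v₂, v₃ vanishes.
Expanding, det = -32*a - 20.
Setting this to zero gives a = -5/8.

a = -5/8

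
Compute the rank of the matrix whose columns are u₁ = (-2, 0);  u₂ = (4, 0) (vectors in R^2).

1

Apply Gaussian elimination to the matrix whose rows are u₁, u₂.
There is 1 pivot column, so rank = 1.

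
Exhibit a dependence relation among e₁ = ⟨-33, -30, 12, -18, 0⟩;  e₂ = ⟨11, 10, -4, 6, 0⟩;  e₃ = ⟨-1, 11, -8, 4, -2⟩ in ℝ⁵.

e₁ + 3e₂ = 0

Solve the homogeneous system with e₁, e₂, e₃ as columns by row-reducing the coefficient matrix.
One solution (up to scaling) is (1, 3, 0).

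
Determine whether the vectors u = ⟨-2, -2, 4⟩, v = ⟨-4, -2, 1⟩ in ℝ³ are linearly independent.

Place the vectors as rows of a 2×3 matrix and reduce to echelon form.
The reduction yields 2 nonzero rows, so the rank is 2.
Since rank = 2 (the number of vectors), the set is linearly independent.

linearly independent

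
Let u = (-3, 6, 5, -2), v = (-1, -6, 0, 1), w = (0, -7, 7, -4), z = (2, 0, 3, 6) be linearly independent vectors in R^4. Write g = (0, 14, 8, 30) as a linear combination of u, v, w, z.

Since u, v, w, z are independent, the coefficients expressing g are uniquely determined by a linear system.
The system has the unique solution (c₁, …, c₄) = (2, 2, -2, 4).

g = 2u + 2v - 2w + 4z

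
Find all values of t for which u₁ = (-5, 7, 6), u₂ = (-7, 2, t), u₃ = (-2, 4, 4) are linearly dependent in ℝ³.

t = -2

The set is linearly dependent precisely when det[u₁; u₂; u₃] = 0.
Expanding, det = 6*t + 12.
This vanishes exactly when t = -2.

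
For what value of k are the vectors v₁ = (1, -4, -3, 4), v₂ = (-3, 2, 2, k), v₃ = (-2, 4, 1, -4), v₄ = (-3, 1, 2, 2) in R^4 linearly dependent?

k = 4/9

Place the vectors as rows of a 4×4 matrix; dependence ⇔ determinant zero.
The determinant works out to 12 - 27*k.
Setting this to zero gives k = 4/9.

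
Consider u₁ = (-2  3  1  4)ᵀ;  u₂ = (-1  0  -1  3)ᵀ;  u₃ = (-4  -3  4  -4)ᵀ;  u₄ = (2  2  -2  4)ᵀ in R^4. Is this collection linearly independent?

Row-reduce the matrix whose columns are u₁, u₂, u₃, u₄.
The reduction yields 4 nonzero rows, so the rank is 4.
Since rank = 4 (the number of vectors), the set is linearly independent.

linearly independent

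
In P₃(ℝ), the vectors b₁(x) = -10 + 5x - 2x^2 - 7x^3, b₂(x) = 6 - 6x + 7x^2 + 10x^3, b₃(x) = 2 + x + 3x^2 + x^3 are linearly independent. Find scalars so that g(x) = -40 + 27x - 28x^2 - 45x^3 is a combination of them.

g = 2b₁ - 3b₂ - b₃

Take coordinate vectors relative to {1, x, …, x^3}.
Since b₁, b₂, b₃ are independent, the coefficients expressing g are uniquely determined by a linear system.
Row-reducing the augmented matrix gives the unique coefficients (α₁, α₂, α₃) = (2, -3, -1).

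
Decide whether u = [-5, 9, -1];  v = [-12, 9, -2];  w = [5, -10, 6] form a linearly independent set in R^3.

linearly independent

The matrix [u|v|w] has determinant 313.
A nonzero determinant means the columns are linearly independent.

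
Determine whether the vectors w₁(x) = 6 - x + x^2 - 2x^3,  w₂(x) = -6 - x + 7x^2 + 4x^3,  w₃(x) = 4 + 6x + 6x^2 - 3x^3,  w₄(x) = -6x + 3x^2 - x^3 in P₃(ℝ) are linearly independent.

linearly independent

Take coordinates with respect to the standard basis {1, x, …, x^3}.
Row-reduce the matrix whose columns are w₁, w₂, w₃, w₄.
The reduction yields 4 nonzero rows, so the rank is 4.
Since rank = 4 (the number of vectors), the set is linearly independent.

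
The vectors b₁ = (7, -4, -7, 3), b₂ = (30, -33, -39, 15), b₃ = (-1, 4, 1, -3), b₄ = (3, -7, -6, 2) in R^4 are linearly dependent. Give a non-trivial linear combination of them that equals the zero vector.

3b₁ - b₂ + 3b₄ = 0

Solve the homogeneous system with b₁, b₂, b₃, b₄ as columns by row-reducing the coefficient matrix.
The free variable yields coefficients (3, -1, 0, 3) (any nonzero multiple also works).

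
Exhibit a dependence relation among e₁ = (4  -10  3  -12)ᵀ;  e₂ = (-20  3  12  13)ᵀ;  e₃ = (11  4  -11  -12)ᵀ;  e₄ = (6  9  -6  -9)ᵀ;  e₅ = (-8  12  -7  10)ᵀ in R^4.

Solve the homogeneous system with e₁, e₂, e₃, e₄, e₅ as columns by row-reducing the coefficient matrix.
The free variable yields coefficients (1, -1, -2, 1, 1) (any nonzero multiple also works).

e₁ - e₂ - 2e₃ + e₄ + e₅ = 0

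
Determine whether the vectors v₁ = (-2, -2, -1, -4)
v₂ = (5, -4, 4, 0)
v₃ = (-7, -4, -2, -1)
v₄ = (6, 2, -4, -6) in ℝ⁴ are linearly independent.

Form the 4×4 matrix with these as columns; its determinant is 846.
A nonzero determinant means the columns are linearly independent.

linearly independent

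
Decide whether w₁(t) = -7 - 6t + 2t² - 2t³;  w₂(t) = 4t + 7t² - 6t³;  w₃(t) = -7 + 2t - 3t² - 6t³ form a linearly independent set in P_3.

linearly independent

Write each element as a coordinate vector in ℝ⁴ using {1, t, …, t³}.
Place the vectors as rows of a 3×4 matrix and reduce to echelon form.
The reduction yields 3 nonzero rows, so the rank is 3.
Since rank = 3 (the number of vectors), the set is linearly independent.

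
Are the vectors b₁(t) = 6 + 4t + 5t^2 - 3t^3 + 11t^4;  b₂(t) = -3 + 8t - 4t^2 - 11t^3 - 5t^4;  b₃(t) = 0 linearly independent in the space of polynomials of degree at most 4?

Take coordinates with respect to the standard basis {1, t, …, t^4}.
One of the vectors is the zero vector, so the set is linearly dependent.

linearly dependent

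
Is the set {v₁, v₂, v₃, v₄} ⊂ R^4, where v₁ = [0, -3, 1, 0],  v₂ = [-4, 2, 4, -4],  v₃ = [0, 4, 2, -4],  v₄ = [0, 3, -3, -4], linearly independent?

Form the 4×4 matrix with these as columns; its determinant is 256.
A nonzero determinant means the columns are linearly independent.

linearly independent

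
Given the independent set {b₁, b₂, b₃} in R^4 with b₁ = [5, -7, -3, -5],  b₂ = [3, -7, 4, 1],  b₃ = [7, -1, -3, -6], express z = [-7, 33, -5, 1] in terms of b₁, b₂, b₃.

z = -3b₁ - 2b₂ + 2b₃

Since b₁, b₂, b₃ are independent, the coefficients expressing z are uniquely determined by a linear system.
Row-reducing the augmented matrix gives the unique coefficients (α₁, α₂, α₃) = (-3, -2, 2).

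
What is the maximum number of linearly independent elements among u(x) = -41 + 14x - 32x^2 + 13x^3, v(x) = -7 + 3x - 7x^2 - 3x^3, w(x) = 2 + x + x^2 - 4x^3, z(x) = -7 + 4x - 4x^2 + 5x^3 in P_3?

Use coordinates relative to {1, x, …, x^3}.
Apply Gaussian elimination to the matrix whose rows are u, v, w, z.
Reduction leaves 3 leading entries, giving rank 3.

3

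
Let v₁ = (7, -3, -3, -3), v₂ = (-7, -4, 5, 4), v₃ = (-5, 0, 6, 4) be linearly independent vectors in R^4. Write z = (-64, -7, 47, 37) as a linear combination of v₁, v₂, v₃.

Since v₁, v₂, v₃ are independent, the coefficients expressing z are uniquely determined by a linear system.
The system has the unique solution (a₁, a₂, a₃) = (-3, 4, 3).

z = -3v₁ + 4v₂ + 3v₃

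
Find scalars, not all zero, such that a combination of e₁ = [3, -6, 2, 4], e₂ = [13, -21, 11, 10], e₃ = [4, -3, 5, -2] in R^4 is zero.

Row-reduce the matrix with e₁, e₂, e₃ as columns; the null space gives the coefficients.
The free variable yields coefficients (3, -1, 1) (any nonzero multiple also works).

3e₁ - e₂ + e₃ = 0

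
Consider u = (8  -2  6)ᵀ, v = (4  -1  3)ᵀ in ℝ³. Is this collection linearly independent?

linearly dependent

Row-reduce the matrix whose columns are u, v.
The reduction yields 1 nonzero row, so the rank is 1.
Since rank 1 < 2, the set is linearly dependent.
Indeed u - 2v = 0.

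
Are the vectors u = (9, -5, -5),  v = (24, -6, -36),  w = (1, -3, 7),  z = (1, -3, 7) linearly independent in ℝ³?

linearly dependent

There are 4 vectors in a 3-dimensional space, so they cannot be linearly independent.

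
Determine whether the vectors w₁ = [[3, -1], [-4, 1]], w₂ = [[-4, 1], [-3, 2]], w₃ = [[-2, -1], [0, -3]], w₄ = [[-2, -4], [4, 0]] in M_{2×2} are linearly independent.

Take coordinates with respect to the standard basis {E₁₁, E₁₂, E₂₁, E₂₂}.
The matrix [w₁|w₂|w₃|w₄] has determinant -448.
A nonzero determinant means the columns are linearly independent.

linearly independent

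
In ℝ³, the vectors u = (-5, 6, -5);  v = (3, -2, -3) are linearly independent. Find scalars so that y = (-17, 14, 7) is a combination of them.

Set up the augmented matrix [u | v | y] and row-reduce.
Back-substitution yields (α₁, α₂) = (1, -4).

y = u - 4v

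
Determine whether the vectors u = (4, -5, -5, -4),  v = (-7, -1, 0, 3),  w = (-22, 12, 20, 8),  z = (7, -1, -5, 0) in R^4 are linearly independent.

Place the vectors as rows of a 4×4 matrix and reduce to echelon form.
The reduction yields 3 nonzero rows, so the rank is 3.
Since rank 3 < 4, the set is linearly dependent.

linearly dependent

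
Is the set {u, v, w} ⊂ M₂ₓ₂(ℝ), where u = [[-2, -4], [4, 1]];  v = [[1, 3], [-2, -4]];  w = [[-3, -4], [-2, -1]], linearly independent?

linearly independent

Write each element as a coordinate vector in ℝ⁴ using {E₁₁, E₁₂, E₂₁, E₂₂}.
Place the vectors as rows of a 3×4 matrix and reduce to echelon form.
The reduction yields 3 nonzero rows, so the rank is 3.
Since rank = 3 (the number of vectors), the set is linearly independent.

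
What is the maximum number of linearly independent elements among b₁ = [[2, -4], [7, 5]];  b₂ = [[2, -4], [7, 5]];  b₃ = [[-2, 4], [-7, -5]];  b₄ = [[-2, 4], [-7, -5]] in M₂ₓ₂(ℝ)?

Pass to coordinate vectors with respect to the basis {E₁₁, E₁₂, E₂₁, E₂₂}.
Form the matrix with b₁, b₂, b₃, b₄ as columns and reduce.
Exactly 1 pivot survives; hence the rank is 1.

1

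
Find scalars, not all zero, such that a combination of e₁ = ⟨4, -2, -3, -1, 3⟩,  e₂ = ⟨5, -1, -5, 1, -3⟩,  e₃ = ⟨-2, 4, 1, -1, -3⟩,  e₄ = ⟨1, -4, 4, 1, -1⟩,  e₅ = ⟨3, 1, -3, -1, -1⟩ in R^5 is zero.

Solve the homogeneous system with e₁, e₂, e₃, e₄, e₅ as columns by row-reducing the coefficient matrix.
The free variable yields coefficients (2, 1, 2, 0, -3) (any nonzero multiple also works).

2e₁ + e₂ + 2e₃ - 3e₅ = 0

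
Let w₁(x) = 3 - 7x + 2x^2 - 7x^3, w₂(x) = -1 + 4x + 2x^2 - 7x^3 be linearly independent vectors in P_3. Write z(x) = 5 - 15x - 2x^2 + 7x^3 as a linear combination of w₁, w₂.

z = w₁ - 2w₂

Identify each element with its coordinate vector in ℝ⁴ via {1, x, …, x^3}.
Write z = c₁w₁ + c₂w₂ and equate components.
Back-substitution yields (c₁, c₂) = (1, -2).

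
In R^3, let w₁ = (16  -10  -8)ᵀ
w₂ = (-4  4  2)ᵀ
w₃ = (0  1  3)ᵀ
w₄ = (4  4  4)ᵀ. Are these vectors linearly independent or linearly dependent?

linearly dependent

There are 4 vectors in a 3-dimensional space, so they cannot be linearly independent.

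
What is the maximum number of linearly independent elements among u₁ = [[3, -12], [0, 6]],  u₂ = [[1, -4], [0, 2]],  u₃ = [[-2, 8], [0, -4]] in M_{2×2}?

1

Pass to coordinate vectors with respect to the basis {E₁₁, E₁₂, E₂₁, E₂₂}.
Put the 4×3 matrix [u₁|u₂|u₃] into echelon form.
Exactly 1 pivot survives; hence the rank is 1.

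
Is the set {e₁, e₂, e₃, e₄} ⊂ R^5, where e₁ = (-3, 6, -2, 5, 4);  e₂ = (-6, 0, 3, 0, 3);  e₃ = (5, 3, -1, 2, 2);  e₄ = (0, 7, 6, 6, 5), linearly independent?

Place the vectors as rows of a 4×5 matrix and reduce to echelon form.
The reduction yields 4 nonzero rows, so the rank is 4.
Since rank = 4 (the number of vectors), the set is linearly independent.

linearly independent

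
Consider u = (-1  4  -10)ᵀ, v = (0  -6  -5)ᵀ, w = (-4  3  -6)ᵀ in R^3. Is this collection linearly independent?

linearly independent

Form the 3×3 matrix with these as columns; its determinant is 269.
A nonzero determinant means the columns are linearly independent.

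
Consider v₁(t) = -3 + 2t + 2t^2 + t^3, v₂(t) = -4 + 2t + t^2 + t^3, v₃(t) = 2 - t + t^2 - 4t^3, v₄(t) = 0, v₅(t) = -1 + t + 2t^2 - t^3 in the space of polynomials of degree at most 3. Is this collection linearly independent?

linearly dependent

Take coordinates with respect to the standard basis {1, t, …, t^3}.
There are 5 vectors in a 4-dimensional space, so they cannot be linearly independent.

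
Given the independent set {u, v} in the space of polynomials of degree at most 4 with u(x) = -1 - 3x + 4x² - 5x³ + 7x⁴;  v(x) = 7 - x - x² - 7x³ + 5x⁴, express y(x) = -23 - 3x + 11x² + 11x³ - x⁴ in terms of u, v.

y = 2u - 3v

Identify each element with its coordinate vector in ℝ⁵ via {1, x, …, x⁴}.
Write y = a₁u + a₂v and equate components.
Row-reducing the augmented matrix gives the unique coefficients (a₁, a₂) = (2, -3).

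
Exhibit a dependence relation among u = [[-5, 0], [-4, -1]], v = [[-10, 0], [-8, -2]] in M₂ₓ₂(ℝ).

Take coordinates with respect to {E₁₁, E₁₂, E₂₁, E₂₂}.
Row-reduce the matrix with u, v as columns; the null space gives the coefficients.
The free variable yields coefficients (2, -1) (any nonzero multiple also works).

2u - v = 0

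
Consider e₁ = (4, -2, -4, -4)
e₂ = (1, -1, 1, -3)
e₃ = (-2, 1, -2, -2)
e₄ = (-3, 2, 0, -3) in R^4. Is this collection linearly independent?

linearly independent

Place the vectors as rows of a 4×4 matrix and reduce to echelon form.
The reduction yields 4 nonzero rows, so the rank is 4.
Since rank = 4 (the number of vectors), the set is linearly independent.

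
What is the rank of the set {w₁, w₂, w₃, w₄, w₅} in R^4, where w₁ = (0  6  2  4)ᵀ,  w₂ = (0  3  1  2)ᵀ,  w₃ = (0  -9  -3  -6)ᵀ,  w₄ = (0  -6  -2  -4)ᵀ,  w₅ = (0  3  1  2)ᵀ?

Row-reduce the 5×4 matrix with these as rows.
There is 1 pivot column, so rank = 1.
(With 5 elements in a 4-dimensional space the rank is at most 4.)

rank 1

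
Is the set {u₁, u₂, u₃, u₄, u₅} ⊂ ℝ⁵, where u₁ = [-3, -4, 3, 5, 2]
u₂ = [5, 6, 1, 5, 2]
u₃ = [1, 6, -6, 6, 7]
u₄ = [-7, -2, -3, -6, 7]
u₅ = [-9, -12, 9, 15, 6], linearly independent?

linearly dependent

One vector is a scalar multiple of another, so the set is dependent.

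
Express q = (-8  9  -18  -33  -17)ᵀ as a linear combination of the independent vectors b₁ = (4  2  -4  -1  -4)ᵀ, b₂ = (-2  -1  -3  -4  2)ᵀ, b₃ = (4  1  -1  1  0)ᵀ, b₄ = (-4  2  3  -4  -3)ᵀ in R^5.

q = 4b₁ + 4b₂ - b₃ + 3b₄

Solve the system with b₁, b₂, b₃, b₄ as columns and q as the right-hand side.
Back-substitution yields (a₁, …, a₄) = (4, 4, -1, 3).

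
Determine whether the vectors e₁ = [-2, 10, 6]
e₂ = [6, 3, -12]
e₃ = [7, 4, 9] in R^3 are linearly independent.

Form the 3×3 matrix with these as columns; its determinant is -1512.
A nonzero determinant means the columns are linearly independent.

linearly independent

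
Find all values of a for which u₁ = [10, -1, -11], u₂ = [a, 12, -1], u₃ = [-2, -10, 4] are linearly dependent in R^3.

a = -1

The set is linearly dependent precisely when det[u₁; u₂; u₃] = 0.
Expanding, det = 114*a + 114.
Solving 114*a + 114 = 0 yields a = -1.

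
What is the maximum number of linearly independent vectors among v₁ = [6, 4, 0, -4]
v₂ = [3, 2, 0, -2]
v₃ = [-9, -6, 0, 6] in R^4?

Apply Gaussian elimination to the matrix whose rows are v₁, v₂, v₃.
Reduction leaves 1 leading entry, giving rank 1.

1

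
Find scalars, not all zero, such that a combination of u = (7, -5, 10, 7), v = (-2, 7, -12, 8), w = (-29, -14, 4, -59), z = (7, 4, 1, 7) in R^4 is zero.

3u + 3v + w + 2z = 0

Set up α₁u + … + α₄z = 0 and solve the homogeneous system.
The free variable yields coefficients (3, 3, 1, 2) (any nonzero multiple also works).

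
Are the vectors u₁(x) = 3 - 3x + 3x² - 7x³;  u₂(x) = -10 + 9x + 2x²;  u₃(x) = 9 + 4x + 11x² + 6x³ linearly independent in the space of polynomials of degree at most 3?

linearly independent

Write each element as a coordinate vector in ℝ⁴ using {1, x, …, x³}.
Row-reduce the matrix whose columns are u₁, u₂, u₃.
The reduction yields 3 nonzero rows, so the rank is 3.
Since rank = 3 (the number of vectors), the set is linearly independent.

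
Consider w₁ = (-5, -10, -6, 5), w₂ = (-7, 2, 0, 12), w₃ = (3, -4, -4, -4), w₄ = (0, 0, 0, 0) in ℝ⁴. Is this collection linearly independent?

linearly dependent

One of the vectors is the zero vector, so the set is linearly dependent.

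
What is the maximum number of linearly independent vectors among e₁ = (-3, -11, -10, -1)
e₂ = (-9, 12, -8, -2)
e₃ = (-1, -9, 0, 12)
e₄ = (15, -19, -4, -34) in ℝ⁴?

Form the matrix with e₁, e₂, e₃, e₄ as columns and reduce.
There are 3 pivot columns, so rank = 3.

3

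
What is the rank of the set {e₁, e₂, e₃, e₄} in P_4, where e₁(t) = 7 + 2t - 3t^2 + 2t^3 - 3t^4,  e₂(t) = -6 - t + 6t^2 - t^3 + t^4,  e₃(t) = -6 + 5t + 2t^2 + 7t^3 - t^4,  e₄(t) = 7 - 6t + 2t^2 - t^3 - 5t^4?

Use coordinates relative to {1, t, …, t^4}.
Row-reduce the 4×5 matrix with these as rows.
Reduction leaves 4 leading entries, giving rank 4.

rank 4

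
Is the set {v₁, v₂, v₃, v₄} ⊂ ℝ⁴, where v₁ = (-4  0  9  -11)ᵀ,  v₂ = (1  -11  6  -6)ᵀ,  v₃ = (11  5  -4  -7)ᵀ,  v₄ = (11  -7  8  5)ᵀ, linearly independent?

Place the vectors as rows of a 4×4 matrix and reduce to echelon form.
The reduction yields 4 nonzero rows, so the rank is 4.
Since rank = 4 (the number of vectors), the set is linearly independent.

linearly independent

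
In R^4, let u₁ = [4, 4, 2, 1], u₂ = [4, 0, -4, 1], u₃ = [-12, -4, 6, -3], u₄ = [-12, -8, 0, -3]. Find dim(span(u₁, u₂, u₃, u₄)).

Row-reduce the 4×4 matrix with these as rows.
The echelon form has 2 nonzero rows, so the rank is 2.

dim = 2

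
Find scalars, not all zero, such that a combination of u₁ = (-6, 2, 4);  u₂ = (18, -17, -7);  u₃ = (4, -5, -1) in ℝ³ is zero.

Write the vectors as columns of a matrix and find a nonzero vector in its null space.
A generator of the null space is (1, 1, -3).

u₁ + u₂ - 3u₃ = 0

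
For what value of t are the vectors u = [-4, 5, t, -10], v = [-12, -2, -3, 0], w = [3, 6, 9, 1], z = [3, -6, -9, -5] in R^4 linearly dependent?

t = 15/2

Dependence holds iff the 4×4 matrix [u v w z] is singular.
Expanding, det = 252*t - 1890.
Setting this to zero gives t = 15/2.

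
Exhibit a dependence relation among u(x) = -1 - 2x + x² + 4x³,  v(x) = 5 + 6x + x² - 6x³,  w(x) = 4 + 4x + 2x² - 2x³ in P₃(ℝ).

Write each element as a vector in ℝ⁴ using {1, x, …, x³}.
Row-reduce the matrix with u, v, w as columns; the null space gives the coefficients.
One solution (up to scaling) is (1, 1, -1).

u + v - w = 0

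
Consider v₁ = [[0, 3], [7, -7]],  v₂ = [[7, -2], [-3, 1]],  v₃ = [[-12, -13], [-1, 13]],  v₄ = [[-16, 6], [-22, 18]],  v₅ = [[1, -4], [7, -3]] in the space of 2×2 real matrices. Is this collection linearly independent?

linearly dependent

Write each element as a coordinate vector in ℝ⁴ using {E₁₁, E₁₂, E₂₁, E₂₂}.
There are 5 vectors in a 4-dimensional space, so they cannot be linearly independent.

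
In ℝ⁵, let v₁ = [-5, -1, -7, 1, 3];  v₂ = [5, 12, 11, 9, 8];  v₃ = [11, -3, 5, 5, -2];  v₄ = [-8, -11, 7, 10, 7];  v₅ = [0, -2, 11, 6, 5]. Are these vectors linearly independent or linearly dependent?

linearly independent

Place the vectors as rows of a 5×5 matrix and reduce to echelon form.
The reduction yields 5 nonzero rows, so the rank is 5.
Since rank = 5 (the number of vectors), the set is linearly independent.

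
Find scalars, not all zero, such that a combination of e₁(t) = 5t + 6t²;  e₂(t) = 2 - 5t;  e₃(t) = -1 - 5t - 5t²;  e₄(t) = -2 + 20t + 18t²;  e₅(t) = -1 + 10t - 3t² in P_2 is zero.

Pass to coordinate vectors relative to the basis {1, t, t²}.
Set up α₁e₁ + … + α₅e₅ = 0 and solve the homogeneous system.
One solution (up to scaling) is (3, -1, 0, -1, 0).

3e₁ - e₂ - e₄ = 0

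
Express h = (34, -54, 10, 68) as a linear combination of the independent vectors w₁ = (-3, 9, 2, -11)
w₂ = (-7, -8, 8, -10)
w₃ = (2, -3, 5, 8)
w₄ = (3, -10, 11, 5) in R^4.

h = -4w₁ - 2w₂ - 2w₃ + 4w₄

Write h = c₁w₁ + … + c₄w₄ and equate components.
Back-substitution yields (c₁, …, c₄) = (-4, -2, -2, 4).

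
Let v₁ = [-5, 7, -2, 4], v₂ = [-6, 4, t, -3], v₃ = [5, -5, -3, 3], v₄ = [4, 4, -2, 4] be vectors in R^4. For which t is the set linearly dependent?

t = 30/11

Dependence holds iff the 4×4 matrix [v₁ v₂ v₃ v₄] is singular.
The determinant works out to 720 - 264*t.
Setting this to zero gives t = 30/11.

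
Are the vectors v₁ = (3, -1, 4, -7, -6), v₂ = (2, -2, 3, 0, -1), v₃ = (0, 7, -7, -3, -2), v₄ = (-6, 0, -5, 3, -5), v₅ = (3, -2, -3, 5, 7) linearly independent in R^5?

Form the 5×5 matrix with these as columns; its determinant is -5311.
A nonzero determinant means the columns are linearly independent.

linearly independent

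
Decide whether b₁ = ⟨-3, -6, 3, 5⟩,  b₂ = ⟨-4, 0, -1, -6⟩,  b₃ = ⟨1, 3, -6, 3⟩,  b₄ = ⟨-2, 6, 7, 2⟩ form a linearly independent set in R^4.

linearly independent

The matrix [b₁|b₂|b₃|b₄] has determinant 3210.
A nonzero determinant means the columns are linearly independent.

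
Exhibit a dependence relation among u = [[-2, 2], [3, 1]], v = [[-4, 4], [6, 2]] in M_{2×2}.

2u - v = 0

Take coordinates with respect to {E₁₁, E₁₂, E₂₁, E₂₂}.
Solve the homogeneous system with u, v as columns by row-reducing the coefficient matrix.
A generator of the null space is (2, -1).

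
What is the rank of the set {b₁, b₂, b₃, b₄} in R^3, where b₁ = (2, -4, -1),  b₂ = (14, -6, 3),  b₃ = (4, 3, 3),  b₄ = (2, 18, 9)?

rank 2

Apply Gaussian elimination to the matrix whose rows are b₁, b₂, b₃, b₄.
Exactly 2 pivots survive; hence the rank is 2.
(With 4 elements in a 3-dimensional space the rank is at most 3.)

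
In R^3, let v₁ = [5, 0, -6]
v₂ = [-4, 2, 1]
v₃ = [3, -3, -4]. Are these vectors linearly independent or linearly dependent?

The matrix [v₁|v₂|v₃] has determinant -61.
A nonzero determinant means the columns are linearly independent.

linearly independent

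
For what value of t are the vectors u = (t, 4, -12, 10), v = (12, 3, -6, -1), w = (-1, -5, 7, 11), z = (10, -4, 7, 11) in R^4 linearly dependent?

t = 38

Dependence holds iff the 4×4 matrix [u v w z] is singular.
The determinant works out to 2242 - 59*t.
Setting this to zero gives t = 38.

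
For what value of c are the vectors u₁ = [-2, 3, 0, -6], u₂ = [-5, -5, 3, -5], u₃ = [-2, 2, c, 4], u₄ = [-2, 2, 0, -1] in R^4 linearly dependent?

The set is linearly dependent precisely when det[u₁; u₂; u₃; u₄] = 0.
Cofactor expansion gives det = 105*c + 30.
This vanishes exactly when c = -2/7.

c = -2/7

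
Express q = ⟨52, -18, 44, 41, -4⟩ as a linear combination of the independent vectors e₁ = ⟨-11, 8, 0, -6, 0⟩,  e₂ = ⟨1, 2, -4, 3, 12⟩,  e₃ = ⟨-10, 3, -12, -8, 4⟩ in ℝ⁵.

q = -e₁ + e₂ - 4e₃

Since e₁, e₂, e₃ are independent, the coefficients expressing q are uniquely determined by a linear system.
The system has the unique solution (α₁, α₂, α₃) = (-1, 1, -4).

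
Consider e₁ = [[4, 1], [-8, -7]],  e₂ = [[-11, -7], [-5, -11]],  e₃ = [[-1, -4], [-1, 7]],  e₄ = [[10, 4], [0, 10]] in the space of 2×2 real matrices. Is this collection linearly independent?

Write each element as a coordinate vector in ℝ⁴ using {E₁₁, E₁₂, E₂₁, E₂₂}.
The matrix [e₁|e₂|e₃|e₄] has determinant -270.
A nonzero determinant means the columns are linearly independent.

linearly independent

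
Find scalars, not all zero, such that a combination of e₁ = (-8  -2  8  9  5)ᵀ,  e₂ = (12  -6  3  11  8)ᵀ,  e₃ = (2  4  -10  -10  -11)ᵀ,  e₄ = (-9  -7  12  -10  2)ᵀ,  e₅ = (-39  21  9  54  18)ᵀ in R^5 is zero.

3e₁ - 3e₂ - 3e₃ - 3e₄ - e₅ = 0

Set up α₁e₁ + … + α₅e₅ = 0 and solve the homogeneous system.
One solution (up to scaling) is (3, -3, -3, -3, -1).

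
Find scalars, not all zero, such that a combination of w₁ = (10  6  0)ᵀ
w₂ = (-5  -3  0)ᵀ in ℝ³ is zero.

w₁ + 2w₂ = 0

Set up α₁w₁ + α₂w₂ = 0 and solve the homogeneous system.
The free variable yields coefficients (1, 2) (any nonzero multiple also works).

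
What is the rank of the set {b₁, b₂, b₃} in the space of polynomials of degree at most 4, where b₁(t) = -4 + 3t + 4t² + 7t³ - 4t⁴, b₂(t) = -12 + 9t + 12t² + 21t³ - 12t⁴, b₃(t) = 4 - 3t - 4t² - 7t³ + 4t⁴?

1

Represent each element by its coordinate vector in ℝ⁵.
Form the matrix with b₁, b₂, b₃ as columns and reduce.
There is 1 pivot column, so rank = 1.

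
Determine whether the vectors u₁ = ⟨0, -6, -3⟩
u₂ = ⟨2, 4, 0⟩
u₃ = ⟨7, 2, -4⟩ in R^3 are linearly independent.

linearly independent

Place the vectors as rows of a 3×3 matrix and reduce to echelon form.
The reduction yields 3 nonzero rows, so the rank is 3.
Since rank = 3 (the number of vectors), the set is linearly independent.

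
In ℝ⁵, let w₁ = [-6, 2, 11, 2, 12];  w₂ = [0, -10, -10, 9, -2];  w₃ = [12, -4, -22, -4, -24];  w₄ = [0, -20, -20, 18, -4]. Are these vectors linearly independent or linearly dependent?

One vector is a scalar multiple of another, so the set is dependent.

linearly dependent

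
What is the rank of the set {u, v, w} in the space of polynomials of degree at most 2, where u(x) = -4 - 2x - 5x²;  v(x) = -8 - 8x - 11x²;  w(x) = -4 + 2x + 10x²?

Pass to coordinate vectors with respect to the basis {1, x, x²}.
Row-reduce the 3×3 matrix with these as rows.
The echelon form has 3 nonzero rows, so the rank is 3.

3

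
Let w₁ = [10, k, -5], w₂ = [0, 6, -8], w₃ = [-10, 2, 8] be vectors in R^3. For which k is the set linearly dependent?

k = -17/4

The vectors are dependent exactly when the determinant of the matrix with rows w₁, w₂, w₃ vanishes.
Cofactor expansion gives det = 80*k + 340.
Solving 80*k + 340 = 0 yields k = -17/4.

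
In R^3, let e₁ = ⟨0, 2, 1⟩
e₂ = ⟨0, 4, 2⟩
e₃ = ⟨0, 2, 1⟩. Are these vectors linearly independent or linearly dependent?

Place the vectors as rows of a 3×3 matrix and reduce to echelon form.
The reduction yields 1 nonzero row, so the rank is 1.
Since rank 1 < 3, the set is linearly dependent.
Indeed 2e₁ - e₂ = 0.

linearly dependent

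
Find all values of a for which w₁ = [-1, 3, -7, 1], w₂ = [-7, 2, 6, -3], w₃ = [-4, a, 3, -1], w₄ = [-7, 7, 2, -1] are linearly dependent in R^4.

a = 31/10

The vectors are dependent exactly when the determinant of the matrix with rows w₁, w₂, w₃, w₄ vanishes.
Cofactor expansion gives det = 70*a - 217.
Setting this to zero gives a = 31/10.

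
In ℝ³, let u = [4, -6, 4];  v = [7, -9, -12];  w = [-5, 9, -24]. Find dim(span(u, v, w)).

2

Apply Gaussian elimination to the matrix whose rows are u, v, w.
The echelon form has 2 nonzero rows, so the rank is 2.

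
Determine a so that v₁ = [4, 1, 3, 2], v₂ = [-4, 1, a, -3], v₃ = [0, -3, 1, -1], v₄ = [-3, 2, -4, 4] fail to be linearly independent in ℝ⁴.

The vectors are dependent exactly when the determinant of the matrix with rows v₁, v₂, v₃, v₄ vanishes.
Cofactor expansion gives det = 55*a + 185.
Setting this to zero gives a = -37/11.

a = -37/11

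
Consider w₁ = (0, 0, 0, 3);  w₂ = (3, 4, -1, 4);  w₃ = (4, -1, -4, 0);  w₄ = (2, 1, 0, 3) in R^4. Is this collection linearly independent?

The matrix [w₁|w₂|w₃|w₄] has determinant 78.
A nonzero determinant means the columns are linearly independent.

linearly independent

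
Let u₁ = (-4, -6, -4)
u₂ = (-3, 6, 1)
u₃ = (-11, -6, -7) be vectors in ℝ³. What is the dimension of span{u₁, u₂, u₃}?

2

Apply Gaussian elimination to the matrix whose rows are u₁, u₂, u₃.
Reduction leaves 2 leading entries, giving rank 2.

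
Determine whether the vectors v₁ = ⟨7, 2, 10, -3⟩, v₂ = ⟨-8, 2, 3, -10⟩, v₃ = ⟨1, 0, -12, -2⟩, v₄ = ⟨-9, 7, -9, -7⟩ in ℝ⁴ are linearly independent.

linearly independent

The matrix [v₁|v₂|v₃|v₄] has determinant -9255.
A nonzero determinant means the columns are linearly independent.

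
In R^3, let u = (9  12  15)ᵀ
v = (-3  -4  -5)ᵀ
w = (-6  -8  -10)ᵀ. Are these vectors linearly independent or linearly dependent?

linearly dependent

One vector is a scalar multiple of another, so the set is dependent.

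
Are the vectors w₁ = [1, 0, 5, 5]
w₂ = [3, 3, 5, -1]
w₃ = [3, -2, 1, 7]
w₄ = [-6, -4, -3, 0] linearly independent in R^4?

linearly independent

Row-reduce the matrix whose columns are w₁, w₂, w₃, w₄.
The reduction yields 4 nonzero rows, so the rank is 4.
Since rank = 4 (the number of vectors), the set is linearly independent.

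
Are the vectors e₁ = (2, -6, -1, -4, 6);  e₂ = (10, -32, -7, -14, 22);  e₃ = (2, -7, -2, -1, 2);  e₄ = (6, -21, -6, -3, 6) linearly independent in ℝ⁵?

One vector is a scalar multiple of another, so the set is dependent.

linearly dependent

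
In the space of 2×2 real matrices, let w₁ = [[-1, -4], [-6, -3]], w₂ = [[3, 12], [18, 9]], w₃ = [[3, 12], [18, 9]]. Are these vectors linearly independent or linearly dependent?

Take coordinates with respect to the standard basis {E₁₁, E₁₂, E₂₁, E₂₂}.
Place the vectors as rows of a 3×4 matrix and reduce to echelon form.
The reduction yields 1 nonzero row, so the rank is 1.
Since rank 1 < 3, the set is linearly dependent.

linearly dependent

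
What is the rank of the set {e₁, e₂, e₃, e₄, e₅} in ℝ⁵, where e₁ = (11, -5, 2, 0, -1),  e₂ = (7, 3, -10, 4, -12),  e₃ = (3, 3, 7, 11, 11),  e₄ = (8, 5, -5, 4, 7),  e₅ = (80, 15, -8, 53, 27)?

rank 4

Put the 5×5 matrix [e₁|e₂|e₃|e₄|e₅] into echelon form.
There are 4 pivot columns, so rank = 4.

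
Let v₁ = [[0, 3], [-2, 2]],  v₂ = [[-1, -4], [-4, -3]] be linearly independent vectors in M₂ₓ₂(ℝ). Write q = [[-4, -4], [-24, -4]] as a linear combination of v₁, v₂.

Take coordinate vectors relative to {E₁₁, E₁₂, E₂₁, E₂₂}.
Set up the augmented matrix [v₁ | v₂ | q] and row-reduce.
The system has the unique solution (α₁, α₂) = (4, 4).

q = 4v₁ + 4v₂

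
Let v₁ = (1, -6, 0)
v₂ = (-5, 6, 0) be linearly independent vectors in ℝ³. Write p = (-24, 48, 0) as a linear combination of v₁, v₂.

p = -4v₁ + 4v₂

Write p = a₁v₁ + a₂v₂ and equate components.
Back-substitution yields (a₁, a₂) = (-4, 4).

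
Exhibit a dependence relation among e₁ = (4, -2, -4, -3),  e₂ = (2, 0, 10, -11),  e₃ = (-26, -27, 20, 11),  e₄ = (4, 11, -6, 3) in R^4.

3e₁ + e₂ + e₃ + 3e₄ = 0

Solve the homogeneous system with e₁, e₂, e₃, e₄ as columns by row-reducing the coefficient matrix.
The free variable yields coefficients (3, 1, 1, 3) (any nonzero multiple also works).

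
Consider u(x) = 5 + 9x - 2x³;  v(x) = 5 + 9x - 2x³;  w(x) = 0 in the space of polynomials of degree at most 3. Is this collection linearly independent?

linearly dependent

Write each element as a coordinate vector in ℝ⁴ using {1, x, …, x³}.
One of the vectors is the zero vector, so the set is linearly dependent.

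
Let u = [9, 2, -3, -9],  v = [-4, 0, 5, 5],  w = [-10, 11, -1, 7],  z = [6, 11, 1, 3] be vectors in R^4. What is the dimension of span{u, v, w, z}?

dim = 4

Form the matrix with u, v, w, z as columns and reduce.
Exactly 4 pivots survive; hence the rank is 4.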